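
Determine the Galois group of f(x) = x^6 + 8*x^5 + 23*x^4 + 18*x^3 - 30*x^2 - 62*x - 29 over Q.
The polynomial f is an irreducible sextic over Q, so G = Gal(f/Q) is one of the 16 transitive subgroups 6T1, ..., 6T16 of S_6. The discriminant of f is 5489031744 = 74088^2, a perfect square, so G is contained in A_6. The transitive groups of degree 6 contained in A_6 are: A_4 (6T4, order 12), S_4 (6T7, order 24), (C_3 x C_3) : C_4 (6T10, order 36), PSL(2,5) (6T12, order 60), A_6 (6T15, order 360). By Dedekind's theorem, for a prime p not dividing disc(f) the degrees of the irreducible factors of f mod p form the cycle type of an element of G. Factoring f modulo the 33 such primes p <= 151 (skipping 2, 3, 7, which divide the discriminant), each new pattern first appears at: mod 5: f = (x^3 + 2x + 1)(x^3 + 3x^2 + x + 1), pattern 3+3; mod 13: f = (x + 10)(x + 11)(x^2 + x + 3)(x^2 + 12x + 2), pattern 2+2+1+1. No other pattern occurs in this range, so the set of observed cycle types is {3+3, 2+2+1+1}. The candidates containing elements of all these cycle types are A_4 (6T4) of order 12, S_4 (6T7) of order 24, (C_3 x C_3) : C_4 (6T10) of order 36, PSL(2,5) (6T12) of order 60, A_6 (6T15) of order 360; the others are excluded. The observed types are precisely the cycle types that occur in A_4 (6T4) (apart from the identity). Each of the other remaining candidates has further cycle types, and by the Chebotarev density theorem the matching factorization patterns would occur for a proportion of primes equal to their share of the group: S_4 (6T7) additionally contains elements of type 4+2 (6 of its 24 elements, about 25% of primes); (C_3 x C_3) : C_4 (6T10) additionally contains elements of type 4+2, 3+1+1+1 (22 of its 36 elements, about 61% of primes); PSL(2,5) (6T12) additionally contains elements of type 5+1 (24 of its 60 elements, about 40% of primes); A_6 (6T15) additionally contains elements of type 5+1, 4+2, 3+1+1+1 (274 of its 360 elements, about 76% of primes). None of the 33 primes tested shows any such pattern (for each of these groups the chance of that is below 10^-4), which rules them out. Hence G = A_4 (6T4), of order 12.

6T4: A_4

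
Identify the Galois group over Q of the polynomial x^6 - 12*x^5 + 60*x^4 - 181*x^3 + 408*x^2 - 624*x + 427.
6T13: (S_3 x S_3) : C_2

The polynomial f is an irreducible sextic over Q, so G = Gal(f/Q) is one of the 16 transitive subgroups 6T1, ..., 6T16 of S_6. The discriminant of f is -2573642648187, which is not a perfect square, so G is not contained in A_6. The transitive groups of degree 6 not contained in A_6 are: C_6 (6T1, order 6), S_3 (6T2, order 6), D_6 (6T3, order 12), C_3 x S_3 (6T5, order 18), A_4 x C_2 (6T6, order 24), S_4 (6T8, order 24), S_3 x S_3 (6T9, order 36), S_4 x C_2 (6T11, order 48), (S_3 x S_3) : C_2 (6T13, order 72), PGL(2,5) (6T14, order 120), S_6 (6T16, order 720). By Dedekind's theorem, for a prime p not dividing disc(f) the degrees of the irreducible factors of f mod p form the cycle type of an element of G. Factoring f modulo the 26 such primes p <= 127 (skipping 3, 13, 17, 41, 43, which divide the discriminant), each new pattern first appears at: mod 2: f = (x^6 + x^3 + 1), pattern 6; mod 7: f = (x)(x^2 + 4x + 5)(x^3 + 5x^2 + 4), pattern 3+2+1; mod 11: f = (x^2 + 5x + 10)(x^4 + 5x^3 + 3x^2 + 7x + 2), pattern 4+2; mod 31: f = (x + 6)(x + 25)(x^2 + 9x + 15)(x^2 + 10x + 22), pattern 2+2+1+1; mod 61: f = (x)(x + 10)(x + 27)(x + 52)(x^2 + 21x + 23), pattern 2+1+1+1+1; mod 97: f = (x + 22)(x + 33)(x + 88)(x^3 + 39x^2 + 72x + 46), pattern 3+1+1+1; mod 113: f = (x^2 + 42x + 108)(x^2 + 71x + 44)(x^2 + 101x + 90), pattern 2+2+2; mod 127: f = (x^3 + 43x^2 + 15x + 65)(x^3 + 72x^2 + 124x + 73), pattern 3+3. No other pattern occurs in this range, so the set of observed cycle types is {6, 3+2+1, 4+2, 2+2+1+1, 2+1+1+1+1, 3+1+1+1, 2+2+2, 3+3}. The candidates containing elements of all these cycle types are (S_3 x S_3) : C_2 (6T13) of order 72, S_6 (6T16) of order 720; the others are excluded. The observed types are precisely the cycle types that occur in (S_3 x S_3) : C_2 (6T13) (apart from the identity). Each of the other remaining candidates has further cycle types, and by the Chebotarev density theorem the matching factorization patterns would occur for a proportion of primes equal to their share of the group: S_6 (6T16) additionally contains elements of type 5+1, 4+1+1 (234 of its 720 elements, about 32% of primes). None of the 26 primes tested shows any such pattern (for each of these groups the chance of that is below 10^-4), which rules them out. Hence G = (S_3 x S_3) : C_2 (6T13), of order 72.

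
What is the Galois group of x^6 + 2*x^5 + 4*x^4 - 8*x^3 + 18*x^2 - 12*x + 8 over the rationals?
The polynomial f is an irreducible sextic over Q, so G = Gal(f/Q) is one of the 16 transitive subgroups 6T1, ..., 6T16 of S_6. The discriminant of f is -4014080000, which is not a perfect square, so G is not contained in A_6. The transitive groups of degree 6 not contained in A_6 are: C_6 (6T1, order 6), S_3 (6T2, order 6), D_6 (6T3, order 12), C_3 x S_3 (6T5, order 18), A_4 x C_2 (6T6, order 24), S_4 (6T8, order 24), S_3 x S_3 (6T9, order 36), S_4 x C_2 (6T11, order 48), (S_3 x S_3) : C_2 (6T13, order 72), PGL(2,5) (6T14, order 120), S_6 (6T16, order 720). By Dedekind's theorem, for a prime p not dividing disc(f) the degrees of the irreducible factors of f mod p form the cycle type of an element of G. Factoring f modulo the 22 such primes p <= 97 (skipping 2, 5, 7, which divide the discriminant), each new pattern first appears at: mod 3: f = (x^3 + 2x + 1)(x^3 + 2x^2 + 2x + 2), pattern 3+3; mod 13: f = (x + 7)(x + 12)(x^4 + 9x^3 + 9x^2 + x + 10), pattern 4+1+1; mod 37: f = (x^2 + 14x + 17)(x^2 + 30x + 25)(x^2 + 32x + 21), pattern 2+2+2; mod 43: f = (x + 3)(x + 27)(x^2 + 23x + 24)(x^2 + 35x + 20), pattern 2+2+1+1. No other pattern occurs in this range, so the set of observed cycle types is {3+3, 4+1+1, 2+2+2, 2+2+1+1}. The candidates containing elements of all these cycle types are S_4 (6T8) of order 24, S_4 x C_2 (6T11) of order 48, PGL(2,5) (6T14) of order 120, S_6 (6T16) of order 720; the others are excluded. The observed types are precisely the cycle types that occur in S_4 (6T8) (apart from the identity). Each of the other remaining candidates has further cycle types, and by the Chebotarev density theorem the matching factorization patterns would occur for a proportion of primes equal to their share of the group: S_4 x C_2 (6T11) additionally contains elements of type 6, 4+2, 2+1+1+1+1 (17 of its 48 elements, about 35% of primes); PGL(2,5) (6T14) additionally contains elements of type 6, 5+1 (44 of its 120 elements, about 37% of primes); S_6 (6T16) additionally contains elements of type 6, 5+1, 4+2, 3+2+1, 3+1+1+1, 2+1+1+1+1 (529 of its 720 elements, about 73% of primes). None of the 22 primes tested shows any such pattern (for each of these groups the chance of that is below 10^-4), which rules them out. Hence G = S_4 (6T8), of order 24.

S_4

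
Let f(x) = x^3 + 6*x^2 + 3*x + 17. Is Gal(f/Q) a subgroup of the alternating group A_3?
No

The polynomial is irreducible of degree 3 over Q. Its discriminant is -16767, which is not a perfect square. A Galois group lies in the alternating group exactly when the discriminant is a square in Q, so the Galois group (S_3) is not contained in A_3.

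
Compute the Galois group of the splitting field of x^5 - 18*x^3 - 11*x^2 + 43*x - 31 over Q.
The polynomial f is an irreducible quintic over Q, so G = Gal(f/Q) is a transitive subgroup of S_5: one of C_5 (5T1, order 5), D_5 (5T2, order 10), F_20 (5T3, order 20), A_5 (5T4, order 60) or S_5 (5T5, order 120). The discriminant of f is 10097089744, which is not a perfect square, so G is not contained in A_5. The transitive groups of degree 5 not contained in A_5 are: F_20 (5T3, order 20), S_5 (5T5, order 120). By Dedekind's theorem, for a prime p not dividing disc(f) the degrees of the irreducible factors of f mod p form the cycle type of an element of G. Factoring f modulo the 5 such primes p <= 17 (skipping 2, 7, which divide the discriminant), each new pattern first appears at: mod 3: f = (x^5 + x^2 + x + 2), pattern 5; mod 17: f = (x + 1)(x + 6)(x^3 + 10x^2 + 8x + 9), pattern 3+1+1. No other pattern occurs in this range, so the set of observed cycle types is {5, 3+1+1}. Among the candidates above, the only group containing elements of all these cycle types is S_5 (5T5) — F_20 (5T3) lacks at least one of them. Hence G = S_5 (5T5), of order 120.

S_5, the symmetric group on 5 letters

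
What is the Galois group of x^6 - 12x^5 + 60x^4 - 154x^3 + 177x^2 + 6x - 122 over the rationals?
The polynomial f is an irreducible sextic over Q, so G = Gal(f/Q) is one of the 16 transitive subgroups 6T1, ..., 6T16 of S_6. The discriminant of f is 304930925568, which is not a perfect square, so G is not contained in A_6. The transitive groups of degree 6 not contained in A_6 are: C_6 (6T1, order 6), S_3 (6T2, order 6), D_6 (6T3, order 12), C_3 x S_3 (6T5, order 18), A_4 x C_2 (6T6, order 24), S_4 (6T8, order 24), S_3 x S_3 (6T9, order 36), S_4 x C_2 (6T11, order 48), (S_3 x S_3) : C_2 (6T13, order 72), PGL(2,5) (6T14, order 120), S_6 (6T16, order 720). By Dedekind's theorem, for a prime p not dividing disc(f) the degrees of the irreducible factors of f mod p form the cycle type of an element of G. Factoring f modulo the 79 such primes p <= 421 (skipping 2, 3, 41, which divide the discriminant), each new pattern first appears at: mod 5: f = (x^2 + 3)(x^2 + x + 2)(x^2 + 2x + 3), pattern 2+2+2; mod 7: f = (x^6 + 2x^5 + 4x^4 + 2x^2 + 6x + 4), pattern 6; mod 11: f = (x + 4)(x + 10)(x^2 + x + 1)(x^2 + 6x + 3), pattern 2+2+1+1; mod 13: f = (x^3 + 7x^2 + 10)(x^3 + 7x^2 + 11x + 6), pattern 3+3; mod 61: f = (x)(x + 4)(x + 17)(x + 22)(x + 29)(x + 38), pattern 1+1+1+1+1+1. No other pattern occurs in this range, so the set of observed cycle types is {2+2+2, 6, 2+2+1+1, 3+3, 1+1+1+1+1+1}. The candidates containing elements of all these cycle types are D_6 (6T3) of order 12, A_4 x C_2 (6T6) of order 24, S_3 x S_3 (6T9) of order 36, S_4 x C_2 (6T11) of order 48, (S_3 x S_3) : C_2 (6T13) of order 72, PGL(2,5) (6T14) of order 120, S_6 (6T16) of order 720; the others are excluded. The observed types are precisely the cycle types that occur in D_6 (6T3). Each of the other remaining candidates has further cycle types, and by the Chebotarev density theorem the matching factorization patterns would occur for a proportion of primes equal to their share of the group: A_4 x C_2 (6T6) additionally contains elements of type 2+1+1+1+1 (3 of its 24 elements, about 12% of primes); S_3 x S_3 (6T9) additionally contains elements of type 3+1+1+1 (4 of its 36 elements, about 11% of primes); S_4 x C_2 (6T11) additionally contains elements of type 4+2, 4+1+1, 2+1+1+1+1 (15 of its 48 elements, about 31% of primes); (S_3 x S_3) : C_2 (6T13) additionally contains elements of type 4+2, 3+2+1, 3+1+1+1, 2+1+1+1+1 (40 of its 72 elements, about 56% of primes); PGL(2,5) (6T14) additionally contains elements of type 5+1, 4+1+1 (54 of its 120 elements, about 45% of primes); S_6 (6T16) additionally contains elements of type 5+1, 4+2, 4+1+1, 3+2+1, 3+1+1+1, 2+1+1+1+1 (499 of its 720 elements, about 69% of primes). None of the 79 primes tested shows any such pattern (for each of these groups the chance of that is below 10^-4), which rules them out. Hence G = D_6 (6T3), of order 12.

D_6 (also written D6)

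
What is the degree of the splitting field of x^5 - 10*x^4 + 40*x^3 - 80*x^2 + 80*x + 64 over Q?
20

The degree of the splitting field over Q equals the order of the Galois group, so first determine the group. The polynomial f is an irreducible quintic over Q, so G = Gal(f/Q) is a transitive subgroup of S_5: one of C_5 (5T1, order 5), D_5 (5T2, order 10), F_20 (5T3, order 20), A_5 (5T4, order 60) or S_5 (5T5, order 120). The discriminant of f is 265420800000, which is not a perfect square, so G is not contained in A_5. The transitive groups of degree 5 not contained in A_5 are: F_20 (5T3, order 20), S_5 (5T5, order 120). By Dedekind's theorem, for a prime p not dividing disc(f) the degrees of the irreducible factors of f mod p form the cycle type of an element of G. Factoring f modulo the 18 such primes p <= 73 (skipping 2, 3, 5, which divide the discriminant), each new pattern first appears at: mod 7: f = (x + 1)(x^4 + 3x^3 + 2x^2 + 2x + 1), pattern 4+1; mod 11: f = (x^5 + x^4 + 7x^3 + 8x^2 + 3x + 9), pattern 5; mod 19: f = (x + 18)(x^2 + 16)(x^2 + 10x + 15), pattern 2+2+1; mod 41: f = (x + 13)(x + 20)(x + 22)(x + 25)(x + 33), pattern 1+1+1+1+1. No other pattern occurs in this range, so the set of observed cycle types is {4+1, 5, 2+2+1, 1+1+1+1+1}. The candidates containing elements of all these cycle types are F_20 (5T3) of order 20, S_5 (5T5) of order 120; the others are excluded. The observed types are precisely the cycle types that occur in F_20 (5T3). Each of the other remaining candidates has further cycle types, and by the Chebotarev density theorem the matching factorization patterns would occur for a proportion of primes equal to their share of the group: S_5 (5T5) additionally contains elements of type 3+2, 3+1+1, 2+1+1+1 (50 of its 120 elements, about 42% of primes). None of the 18 primes tested shows any such pattern (for each of these groups the chance of that is below 10^-4), which rules them out. Hence G = F_20 (5T3), of order 20. The Galois group F_20 (5T3) has order 20, so the splitting field has degree 20 over Q.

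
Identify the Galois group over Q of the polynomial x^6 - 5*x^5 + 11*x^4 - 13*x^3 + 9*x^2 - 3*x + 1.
C_6, the cyclic group of order 6

The polynomial f is an irreducible sextic over Q, so G = Gal(f/Q) is one of the 16 transitive subgroups 6T1, ..., 6T16 of S_6. The discriminant of f is -16807, which is not a perfect square, so G is not contained in A_6. The transitive groups of degree 6 not contained in A_6 are: C_6 (6T1, order 6), S_3 (6T2, order 6), D_6 (6T3, order 12), C_3 x S_3 (6T5, order 18), A_4 x C_2 (6T6, order 24), S_4 (6T8, order 24), S_3 x S_3 (6T9, order 36), S_4 x C_2 (6T11, order 48), (S_3 x S_3) : C_2 (6T13, order 72), PGL(2,5) (6T14, order 120), S_6 (6T16, order 720). By Dedekind's theorem, for a prime p not dividing disc(f) the degrees of the irreducible factors of f mod p form the cycle type of an element of G. Factoring f modulo the 37 such primes p <= 163 (skipping 7, which divides the discriminant), each new pattern first appears at: mod 2: f = (x^3 + x + 1)(x^3 + x^2 + 1), pattern 3+3; mod 3: f = (x^6 + x^5 + 2x^4 + 2x^3 + 1), pattern 6; mod 13: f = (x^2 + x + 12)(x^2 + 3x + 10)(x^2 + 4x + 9), pattern 2+2+2; mod 29: f = (x + 3)(x + 4)(x + 5)(x + 8)(x + 12)(x + 21), pattern 1+1+1+1+1+1. No other pattern occurs in this range, so the set of observed cycle types is {3+3, 6, 2+2+2, 1+1+1+1+1+1}. The candidates containing elements of all these cycle types are C_6 (6T1) of order 6, D_6 (6T3) of order 12, C_3 x S_3 (6T5) of order 18, A_4 x C_2 (6T6) of order 24, S_3 x S_3 (6T9) of order 36, S_4 x C_2 (6T11) of order 48, (S_3 x S_3) : C_2 (6T13) of order 72, PGL(2,5) (6T14) of order 120, S_6 (6T16) of order 720; the others are excluded. The observed types are precisely the cycle types that occur in C_6 (6T1). Each of the other remaining candidates has further cycle types, and by the Chebotarev density theorem the matching factorization patterns would occur for a proportion of primes equal to their share of the group: D_6 (6T3) additionally contains elements of type 2+2+1+1 (3 of its 12 elements, about 25% of primes); C_3 x S_3 (6T5) additionally contains elements of type 3+1+1+1 (4 of its 18 elements, about 22% of primes); A_4 x C_2 (6T6) additionally contains elements of type 2+2+1+1, 2+1+1+1+1 (6 of its 24 elements, about 25% of primes); S_3 x S_3 (6T9) additionally contains elements of type 3+1+1+1, 2+2+1+1 (13 of its 36 elements, about 36% of primes); S_4 x C_2 (6T11) additionally contains elements of type 4+2, 4+1+1, 2+2+1+1, 2+1+1+1+1 (24 of its 48 elements, about 50% of primes); (S_3 x S_3) : C_2 (6T13) additionally contains elements of type 4+2, 3+2+1, 3+1+1+1, 2+2+1+1, 2+1+1+1+1 (49 of its 72 elements, about 68% of primes); PGL(2,5) (6T14) additionally contains elements of type 5+1, 4+1+1, 2+2+1+1 (69 of its 120 elements, about 58% of primes); S_6 (6T16) additionally contains elements of type 5+1, 4+2, 4+1+1, 3+2+1, 3+1+1+1, 2+2+1+1, 2+1+1+1+1 (544 of its 720 elements, about 76% of primes). None of the 37 primes tested shows any such pattern (for each of these groups the chance of that is below 10^-4), which rules them out. Hence G = C_6 (6T1), of order 6.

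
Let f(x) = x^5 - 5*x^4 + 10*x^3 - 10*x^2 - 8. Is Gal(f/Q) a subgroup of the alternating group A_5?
Yes

The polynomial is irreducible of degree 5 over Q. Its discriminant is 64000000 = 8000^2, a perfect square. A Galois group lies in the alternating group exactly when the discriminant is a square in Q, so the Galois group (D_5) is contained in A_5.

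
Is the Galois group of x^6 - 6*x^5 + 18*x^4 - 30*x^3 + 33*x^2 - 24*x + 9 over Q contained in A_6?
No

The polynomial is irreducible of degree 6 over Q. Its discriminant is -16003008, which is not a perfect square. A Galois group lies in the alternating group exactly when the discriminant is a square in Q, so the Galois group (PGL(2,5)) is not contained in A_6.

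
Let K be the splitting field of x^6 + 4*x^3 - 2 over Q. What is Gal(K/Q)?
S_3 x S_3 (also written G36-)

The polynomial f is an irreducible sextic over Q, so G = Gal(f/Q) is one of the 16 transitive subgroups 6T1, ..., 6T16 of S_6. The discriminant of f is 40310784, which is not a perfect square, so G is not contained in A_6. The transitive groups of degree 6 not contained in A_6 are: C_6 (6T1, order 6), S_3 (6T2, order 6), D_6 (6T3, order 12), C_3 x S_3 (6T5, order 18), A_4 x C_2 (6T6, order 24), S_4 (6T8, order 24), S_3 x S_3 (6T9, order 36), S_4 x C_2 (6T11, order 48), (S_3 x S_3) : C_2 (6T13, order 72), PGL(2,5) (6T14, order 120), S_6 (6T16, order 720). By Dedekind's theorem, for a prime p not dividing disc(f) the degrees of the irreducible factors of f mod p form the cycle type of an element of G. Factoring f modulo the 14 such primes p <= 53 (skipping 2, 3, which divide the discriminant), each new pattern first appears at: mod 5: f = (x + 1)(x + 2)(x^2 + 3x + 4)(x^2 + 4x + 1), pattern 2+2+1+1; mod 7: f = (x^6 + 4x^3 + 5), pattern 6; mod 19: f = (x + 4)(x + 6)(x + 9)(x^3 + 16), pattern 3+1+1+1; mod 31: f = (x^2 + 2x + 11)(x^2 + 10x + 27)(x^2 + 19x + 24), pattern 2+2+2; mod 43: f = (x^3 + 9)(x^3 + 38), pattern 3+3. No other pattern occurs in this range, so the set of observed cycle types is {2+2+1+1, 6, 3+1+1+1, 2+2+2, 3+3}. The candidates containing elements of all these cycle types are S_3 x S_3 (6T9) of order 36, (S_3 x S_3) : C_2 (6T13) of order 72, S_6 (6T16) of order 720; the others are excluded. The observed types are precisely the cycle types that occur in S_3 x S_3 (6T9) (apart from the identity). Each of the other remaining candidates has further cycle types, and by the Chebotarev density theorem the matching factorization patterns would occur for a proportion of primes equal to their share of the group: (S_3 x S_3) : C_2 (6T13) additionally contains elements of type 4+2, 3+2+1, 2+1+1+1+1 (36 of its 72 elements, about 50% of primes); S_6 (6T16) additionally contains elements of type 5+1, 4+2, 4+1+1, 3+2+1, 2+1+1+1+1 (459 of its 720 elements, about 64% of primes). None of the 14 primes tested shows any such pattern (for each of these groups the chance of that is below 10^-4), which rules them out. Hence G = S_3 x S_3 (6T9), of order 36.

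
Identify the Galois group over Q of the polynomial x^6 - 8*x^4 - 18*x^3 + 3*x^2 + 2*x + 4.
The polynomial f is an irreducible sextic over Q, so G = Gal(f/Q) is one of the 16 transitive subgroups 6T1, ..., 6T16 of S_6. The discriminant of f is 454513278976 = 674176^2, a perfect square, so G is contained in A_6. The transitive groups of degree 6 contained in A_6 are: A_4 (6T4, order 12), S_4 (6T7, order 24), (C_3 x C_3) : C_4 (6T10, order 36), PSL(2,5) (6T12, order 60), A_6 (6T15, order 360). By Dedekind's theorem, for a prime p not dividing disc(f) the degrees of the irreducible factors of f mod p form the cycle type of an element of G. Factoring f modulo the 79 such primes p <= 421 (skipping 2, 23, 229, which divide the discriminant), each new pattern first appears at: mod 3: f = (x^3 + x^2 + 2x + 1)(x^3 + 2x^2 + 1), pattern 3+3; mod 7: f = (x^2 + x + 6)(x^4 + 6x^3 + x^2 + x + 3), pattern 4+2; mod 29: f = (x + 9)(x + 17)(x^2 + 4x + 16)(x^2 + 28x + 10), pattern 2+2+1+1; mod 193: f = (x + 45)(x + 64)(x + 96)(x + 109)(x + 129)(x + 136), pattern 1+1+1+1+1+1. No other pattern occurs in this range, so the set of observed cycle types is {3+3, 4+2, 2+2+1+1, 1+1+1+1+1+1}. The candidates containing elements of all these cycle types are S_4 (6T7) of order 24, (C_3 x C_3) : C_4 (6T10) of order 36, A_6 (6T15) of order 360; the others are excluded. The observed types are precisely the cycle types that occur in S_4 (6T7). Each of the other remaining candidates has further cycle types, and by the Chebotarev density theorem the matching factorization patterns would occur for a proportion of primes equal to their share of the group: (C_3 x C_3) : C_4 (6T10) additionally contains elements of type 3+1+1+1 (4 of its 36 elements, about 11% of primes); A_6 (6T15) additionally contains elements of type 5+1, 3+1+1+1 (184 of its 360 elements, about 51% of primes). None of the 79 primes tested shows any such pattern (for each of these groups the chance of that is below 10^-4), which rules them out. Hence G = S_4 (6T7), of order 24.

S_4 (also written S4+)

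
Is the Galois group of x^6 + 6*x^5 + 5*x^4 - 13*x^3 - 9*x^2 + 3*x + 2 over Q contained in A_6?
The polynomial is irreducible of degree 6 over Q. Its discriminant is 30991489 = 5567^2, a perfect square. A Galois group lies in the alternating group exactly when the discriminant is a square in Q, so the Galois group (PSL(2,5)) is contained in A_6.

Yes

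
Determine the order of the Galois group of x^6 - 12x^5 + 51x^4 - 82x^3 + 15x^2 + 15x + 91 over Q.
The degree of the splitting field over Q equals the order of the Galois group, so first determine the group. The polynomial f is an irreducible sextic over Q, so G = Gal(f/Q) is one of the 16 transitive subgroups 6T1, ..., 6T16 of S_6. The discriminant of f is -51195483, which is not a perfect square, so G is not contained in A_6. The transitive groups of degree 6 not contained in A_6 are: C_6 (6T1, order 6), S_3 (6T2, order 6), D_6 (6T3, order 12), C_3 x S_3 (6T5, order 18), A_4 x C_2 (6T6, order 24), S_4 (6T8, order 24), S_3 x S_3 (6T9, order 36), S_4 x C_2 (6T11, order 48), (S_3 x S_3) : C_2 (6T13, order 72), PGL(2,5) (6T14, order 120), S_6 (6T16, order 720). By Dedekind's theorem, for a prime p not dividing disc(f) the degrees of the irreducible factors of f mod p form the cycle type of an element of G. Factoring f modulo the 33 such primes p <= 149 (skipping 3, 17, which divide the discriminant), each new pattern first appears at: mod 2: f = (x^6 + x^4 + x^2 + x + 1), pattern 6; mod 7: f = (x)(x + 3)(x + 5)(x^3 + x^2 + 1), pattern 3+1+1+1; mod 19: f = (x^3 + 13x^2 + 4x + 3)(x^3 + 13x^2 + 11x + 5), pattern 3+3; mod 53: f = (x^2 + 2x + 22)(x^2 + 43x + 47)(x^2 + 49x + 23), pattern 2+2+2; mod 73: f = (x + 7)(x + 8)(x + 22)(x + 52)(x + 53)(x + 65), pattern 1+1+1+1+1+1. No other pattern occurs in this range, so the set of observed cycle types is {6, 3+1+1+1, 3+3, 2+2+2, 1+1+1+1+1+1}. The candidates containing elements of all these cycle types are C_3 x S_3 (6T5) of order 18, S_3 x S_3 (6T9) of order 36, (S_3 x S_3) : C_2 (6T13) of order 72, S_6 (6T16) of order 720; the others are excluded. The observed types are precisely the cycle types that occur in C_3 x S_3 (6T5). Each of the other remaining candidates has further cycle types, and by the Chebotarev density theorem the matching factorization patterns would occur for a proportion of primes equal to their share of the group: S_3 x S_3 (6T9) additionally contains elements of type 2+2+1+1 (9 of its 36 elements, about 25% of primes); (S_3 x S_3) : C_2 (6T13) additionally contains elements of type 4+2, 3+2+1, 2+2+1+1, 2+1+1+1+1 (45 of its 72 elements, about 62% of primes); S_6 (6T16) additionally contains elements of type 5+1, 4+2, 4+1+1, 3+2+1, 2+2+1+1, 2+1+1+1+1 (504 of its 720 elements, about 70% of primes). None of the 33 primes tested shows any such pattern (for each of these groups the chance of that is below 10^-4), which rules them out. Hence G = C_3 x S_3 (6T5), of order 18. The Galois group C_3 x S_3 (6T5) has order 18, so the splitting field has degree 18 over Q.

18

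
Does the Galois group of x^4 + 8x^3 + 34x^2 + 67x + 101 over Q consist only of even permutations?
The polynomial is irreducible of degree 4 over Q. Its discriminant is 14535125, which is not a perfect square. A Galois group lies in the alternating group exactly when the discriminant is a square in Q, so the Galois group (C_4) is not contained in A_4.

No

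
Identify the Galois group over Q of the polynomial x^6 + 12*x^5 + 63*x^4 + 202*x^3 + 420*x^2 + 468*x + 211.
The polynomial f is an irreducible sextic over Q, so G = Gal(f/Q) is one of the 16 transitive subgroups 6T1, ..., 6T16 of S_6. The discriminant of f is -28010528989632, which is not a perfect square, so G is not contained in A_6. The transitive groups of degree 6 not contained in A_6 are: C_6 (6T1, order 6), S_3 (6T2, order 6), D_6 (6T3, order 12), C_3 x S_3 (6T5, order 18), A_4 x C_2 (6T6, order 24), S_4 (6T8, order 24), S_3 x S_3 (6T9, order 36), S_4 x C_2 (6T11, order 48), (S_3 x S_3) : C_2 (6T13, order 72), PGL(2,5) (6T14, order 120), S_6 (6T16, order 720). By Dedekind's theorem, for a prime p not dividing disc(f) the degrees of the irreducible factors of f mod p form the cycle type of an element of G. Factoring f modulo the 21 such primes p <= 89 (skipping 2, 3, 7, which divide the discriminant), each new pattern first appears at: mod 5: f = (x^6 + 2x^5 + 3x^4 + 2x^3 + 3x + 1), pattern 6; mod 11: f = (x + 6)(x^5 + 6x^4 + 5x^3 + 7x^2 + 4x + 4), pattern 5+1; mod 13: f = (x + 1)(x + 7)(x^4 + 4x^3 + 11x^2 + 8x + 6), pattern 4+1+1; mod 23: f = (x + 5)(x + 18)(x^2 + 3x + 11)(x^2 + 9x + 4), pattern 2+2+1+1; mod 43: f = (x^3 + 6x^2 + 12x + 39)(x^3 + 6x^2 + 15x + 1), pattern 3+3; mod 61: f = (x^2 + 32x + 5)(x^2 + 50x + 55)(x^2 + 52x + 56), pattern 2+2+2. No other pattern occurs in this range, so the set of observed cycle types is {6, 5+1, 4+1+1, 2+2+1+1, 3+3, 2+2+2}. The candidates containing elements of all these cycle types are PGL(2,5) (6T14) of order 120, S_6 (6T16) of order 720; the others are excluded. The observed types are precisely the cycle types that occur in PGL(2,5) (6T14) (apart from the identity). Each of the other remaining candidates has further cycle types, and by the Chebotarev density theorem the matching factorization patterns would occur for a proportion of primes equal to their share of the group: S_6 (6T16) additionally contains elements of type 4+2, 3+2+1, 3+1+1+1, 2+1+1+1+1 (265 of its 720 elements, about 37% of primes). None of the 21 primes tested shows any such pattern (for each of these groups the chance of that is below 10^-4), which rules them out. Hence G = PGL(2,5) (6T14), of order 120.

PGL(2,5) (also written S5(6))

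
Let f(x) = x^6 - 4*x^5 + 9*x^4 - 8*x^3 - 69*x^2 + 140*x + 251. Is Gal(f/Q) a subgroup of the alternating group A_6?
Yes

The polynomial is irreducible of degree 6 over Q. Its discriminant is 564385546240000 = 23756800^2, a perfect square. A Galois group lies in the alternating group exactly when the discriminant is a square in Q, so the Galois group ((C_3 x C_3) : C_4) is contained in A_6.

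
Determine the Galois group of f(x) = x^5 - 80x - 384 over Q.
The polynomial f is an irreducible quintic over Q, so G = Gal(f/Q) is a transitive subgroup of S_5: one of C_5 (5T1, order 5), D_5 (5T2, order 10), F_20 (5T3, order 20), A_5 (5T4, order 60) or S_5 (5T5, order 120). The discriminant of f is 67108864000000 = 8192000^2, a perfect square, so G is contained in A_5. The transitive groups of degree 5 contained in A_5 are: C_5 (5T1, order 5), D_5 (5T2, order 10), A_5 (5T4, order 60). By Dedekind's theorem, for a prime p not dividing disc(f) the degrees of the irreducible factors of f mod p form the cycle type of an element of G. Factoring f modulo the 23 such primes p <= 97 (skipping 2, 5, which divide the discriminant), each new pattern first appears at: mod 3: f = (x)(x^2 + x + 2)(x^2 + 2x + 2), pattern 2+2+1; mod 7: f = (x^5 + 4x + 1), pattern 5. No other pattern occurs in this range, so the set of observed cycle types is {2+2+1, 5}. The candidates containing elements of all these cycle types are D_5 (5T2) of order 10, A_5 (5T4) of order 60; the others are excluded. The observed types are precisely the cycle types that occur in D_5 (5T2) (apart from the identity). Each of the other remaining candidates has further cycle types, and by the Chebotarev density theorem the matching factorization patterns would occur for a proportion of primes equal to their share of the group: A_5 (5T4) additionally contains elements of type 3+1+1 (20 of its 60 elements, about 33% of primes). None of the 23 primes tested shows any such pattern (for each of these groups the chance of that is below 10^-4), which rules them out. Hence G = D_5 (5T2), of order 10.

D_5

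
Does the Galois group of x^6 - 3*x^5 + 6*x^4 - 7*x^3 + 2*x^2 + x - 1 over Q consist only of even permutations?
No

The polynomial is irreducible of degree 6 over Q. Its discriminant is 810448, which is not a perfect square. A Galois group lies in the alternating group exactly when the discriminant is a square in Q, so the Galois group (S_4) is not contained in A_6.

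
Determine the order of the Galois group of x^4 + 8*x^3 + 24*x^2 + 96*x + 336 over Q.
12

The degree of the splitting field over Q equals the order of the Galois group, so first determine the group. The polynomial is an irreducible quartic over Q and its discriminant is 1358954496 = 36864^2, a perfect square, so the Galois group is contained in A_4. The resolvent cubic y^3 - 24*y^2 - 576*y + 1536 is irreducible over Q. An irreducible resolvent with square discriminant gives A_4. The Galois group A_4 (4T4) has order 12, so the splitting field has degree 12 over Q.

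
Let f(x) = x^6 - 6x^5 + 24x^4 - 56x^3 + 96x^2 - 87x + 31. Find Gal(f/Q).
The polynomial f is an irreducible sextic over Q, so G = Gal(f/Q) is one of the 16 transitive subgroups 6T1, ..., 6T16 of S_6. The discriminant of f is -68755887963, which is not a perfect square, so G is not contained in A_6. The transitive groups of degree 6 not contained in A_6 are: C_6 (6T1, order 6), S_3 (6T2, order 6), D_6 (6T3, order 12), C_3 x S_3 (6T5, order 18), A_4 x C_2 (6T6, order 24), S_4 (6T8, order 24), S_3 x S_3 (6T9, order 36), S_4 x C_2 (6T11, order 48), (S_3 x S_3) : C_2 (6T13, order 72), PGL(2,5) (6T14, order 120), S_6 (6T16, order 720). By Dedekind's theorem, for a prime p not dividing disc(f) the degrees of the irreducible factors of f mod p form the cycle type of an element of G. Factoring f modulo the 33 such primes p <= 151 (skipping 3, 7, 89, which divide the discriminant), each new pattern first appears at: mod 2: f = (x^6 + x + 1), pattern 6; mod 13: f = (x + 2)(x + 3)(x + 5)(x^3 + 10x^2 + 10x + 11), pattern 3+1+1+1; mod 17: f = (x^2 + 3x + 8)(x^2 + 4x + 11)(x^2 + 4x + 16), pattern 2+2+2; mod 19: f = (x^3 + 16x^2 + 4x + 2)(x^3 + 16x^2 + 11x + 6), pattern 3+3; mod 73: f = (x + 23)(x + 35)(x + 42)(x + 53)(x + 66)(x + 67), pattern 1+1+1+1+1+1. No other pattern occurs in this range, so the set of observed cycle types is {6, 3+1+1+1, 2+2+2, 3+3, 1+1+1+1+1+1}. The candidates containing elements of all these cycle types are C_3 x S_3 (6T5) of order 18, S_3 x S_3 (6T9) of order 36, (S_3 x S_3) : C_2 (6T13) of order 72, S_6 (6T16) of order 720; the others are excluded. The observed types are precisely the cycle types that occur in C_3 x S_3 (6T5). Each of the other remaining candidates has further cycle types, and by the Chebotarev density theorem the matching factorization patterns would occur for a proportion of primes equal to their share of the group: S_3 x S_3 (6T9) additionally contains elements of type 2+2+1+1 (9 of its 36 elements, about 25% of primes); (S_3 x S_3) : C_2 (6T13) additionally contains elements of type 4+2, 3+2+1, 2+2+1+1, 2+1+1+1+1 (45 of its 72 elements, about 62% of primes); S_6 (6T16) additionally contains elements of type 5+1, 4+2, 4+1+1, 3+2+1, 2+2+1+1, 2+1+1+1+1 (504 of its 720 elements, about 70% of primes). None of the 33 primes tested shows any such pattern (for each of these groups the chance of that is below 10^-4), which rules them out. Hence G = C_3 x S_3 (6T5), of order 18.

C_3 x S_3 (order 18)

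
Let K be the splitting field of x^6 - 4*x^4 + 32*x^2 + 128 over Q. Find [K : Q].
The degree of the splitting field over Q equals the order of the Galois group, so first determine the group. The polynomial f is an irreducible sextic over Q, so G = Gal(f/Q) is one of the 16 transitive subgroups 6T1, ..., 6T16 of S_6. The discriminant of f is -5497558138880000, which is not a perfect square, so G is not contained in A_6. The transitive groups of degree 6 not contained in A_6 are: C_6 (6T1, order 6), S_3 (6T2, order 6), D_6 (6T3, order 12), C_3 x S_3 (6T5, order 18), A_4 x C_2 (6T6, order 24), S_4 (6T8, order 24), S_3 x S_3 (6T9, order 36), S_4 x C_2 (6T11, order 48), (S_3 x S_3) : C_2 (6T13, order 72), PGL(2,5) (6T14, order 120), S_6 (6T16, order 720). By Dedekind's theorem, for a prime p not dividing disc(f) the degrees of the irreducible factors of f mod p form the cycle type of an element of G. Factoring f modulo the 22 such primes p <= 89 (skipping 2, 5, which divide the discriminant), each new pattern first appears at: mod 3: f = (x^3 + x^2 + 2)(x^3 + 2x^2 + 1), pattern 3+3; mod 7: f = (x^2 + 1)(x^2 + 2x + 3)(x^2 + 5x + 3), pattern 2+2+2; mod 13: f = (x + 5)(x + 8)(x^4 + 8x^2 + 11), pattern 4+1+1; mod 43: f = (x + 19)(x + 24)(x^2 + 16)(x^2 + 40), pattern 2+2+1+1. No other pattern occurs in this range, so the set of observed cycle types is {3+3, 2+2+2, 4+1+1, 2+2+1+1}. The candidates containing elements of all these cycle types are S_4 (6T8) of order 24, S_4 x C_2 (6T11) of order 48, PGL(2,5) (6T14) of order 120, S_6 (6T16) of order 720; the others are excluded. The observed types are precisely the cycle types that occur in S_4 (6T8) (apart from the identity). Each of the other remaining candidates has further cycle types, and by the Chebotarev density theorem the matching factorization patterns would occur for a proportion of primes equal to their share of the group: S_4 x C_2 (6T11) additionally contains elements of type 6, 4+2, 2+1+1+1+1 (17 of its 48 elements, about 35% of primes); PGL(2,5) (6T14) additionally contains elements of type 6, 5+1 (44 of its 120 elements, about 37% of primes); S_6 (6T16) additionally contains elements of type 6, 5+1, 4+2, 3+2+1, 3+1+1+1, 2+1+1+1+1 (529 of its 720 elements, about 73% of primes). None of the 22 primes tested shows any such pattern (for each of these groups the chance of that is below 10^-4), which rules them out. Hence G = S_4 (6T8), of order 24. The Galois group S_4 (6T8) has order 24, so the splitting field has degree 24 over Q.

24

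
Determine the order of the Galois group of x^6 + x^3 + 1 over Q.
The degree of the splitting field over Q equals the order of the Galois group, so first determine the group. The polynomial f is an irreducible sextic over Q, so G = Gal(f/Q) is one of the 16 transitive subgroups 6T1, ..., 6T16 of S_6. The discriminant of f is -19683, which is not a perfect square, so G is not contained in A_6. The transitive groups of degree 6 not contained in A_6 are: C_6 (6T1, order 6), S_3 (6T2, order 6), D_6 (6T3, order 12), C_3 x S_3 (6T5, order 18), A_4 x C_2 (6T6, order 24), S_4 (6T8, order 24), S_3 x S_3 (6T9, order 36), S_4 x C_2 (6T11, order 48), (S_3 x S_3) : C_2 (6T13, order 72), PGL(2,5) (6T14, order 120), S_6 (6T16, order 720). By Dedekind's theorem, for a prime p not dividing disc(f) the degrees of the irreducible factors of f mod p form the cycle type of an element of G. Factoring f modulo the 37 such primes p <= 163 (skipping 3, which divides the discriminant), each new pattern first appears at: mod 2: f = (x^6 + x^3 + 1), pattern 6; mod 7: f = (x^3 + 3)(x^3 + 5), pattern 3+3; mod 17: f = (x^2 + 3x + 1)(x^2 + 4x + 1)(x^2 + 10x + 1), pattern 2+2+2; mod 19: f = (x + 2)(x + 3)(x + 10)(x + 13)(x + 14)(x + 15), pattern 1+1+1+1+1+1. No other pattern occurs in this range, so the set of observed cycle types is {6, 3+3, 2+2+2, 1+1+1+1+1+1}. The candidates containing elements of all these cycle types are C_6 (6T1) of order 6, D_6 (6T3) of order 12, C_3 x S_3 (6T5) of order 18, A_4 x C_2 (6T6) of order 24, S_3 x S_3 (6T9) of order 36, S_4 x C_2 (6T11) of order 48, (S_3 x S_3) : C_2 (6T13) of order 72, PGL(2,5) (6T14) of order 120, S_6 (6T16) of order 720; the others are excluded. The observed types are precisely the cycle types that occur in C_6 (6T1). Each of the other remaining candidates has further cycle types, and by the Chebotarev density theorem the matching factorization patterns would occur for a proportion of primes equal to their share of the group: D_6 (6T3) additionally contains elements of type 2+2+1+1 (3 of its 12 elements, about 25% of primes); C_3 x S_3 (6T5) additionally contains elements of type 3+1+1+1 (4 of its 18 elements, about 22% of primes); A_4 x C_2 (6T6) additionally contains elements of type 2+2+1+1, 2+1+1+1+1 (6 of its 24 elements, about 25% of primes); S_3 x S_3 (6T9) additionally contains elements of type 3+1+1+1, 2+2+1+1 (13 of its 36 elements, about 36% of primes); S_4 x C_2 (6T11) additionally contains elements of type 4+2, 4+1+1, 2+2+1+1, 2+1+1+1+1 (24 of its 48 elements, about 50% of primes); (S_3 x S_3) : C_2 (6T13) additionally contains elements of type 4+2, 3+2+1, 3+1+1+1, 2+2+1+1, 2+1+1+1+1 (49 of its 72 elements, about 68% of primes); PGL(2,5) (6T14) additionally contains elements of type 5+1, 4+1+1, 2+2+1+1 (69 of its 120 elements, about 58% of primes); S_6 (6T16) additionally contains elements of type 5+1, 4+2, 4+1+1, 3+2+1, 3+1+1+1, 2+2+1+1, 2+1+1+1+1 (544 of its 720 elements, about 76% of primes). None of the 37 primes tested shows any such pattern (for each of these groups the chance of that is below 10^-4), which rules them out. Hence G = C_6 (6T1), of order 6. The Galois group C_6 (6T1) has order 6, so the splitting field has degree 6 over Q.

6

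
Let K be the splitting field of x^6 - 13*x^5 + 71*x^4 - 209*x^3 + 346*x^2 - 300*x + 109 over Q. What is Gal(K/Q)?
(C_3 x C_3) : C_4 (also written G36+)

The polynomial f is an irreducible sextic over Q, so G = Gal(f/Q) is one of the 16 transitive subgroups 6T1, ..., 6T16 of S_6. The discriminant of f is 525625 = 725^2, a perfect square, so G is contained in A_6. The transitive groups of degree 6 contained in A_6 are: A_4 (6T4, order 12), S_4 (6T7, order 24), (C_3 x C_3) : C_4 (6T10, order 36), PSL(2,5) (6T12, order 60), A_6 (6T15, order 360). By Dedekind's theorem, for a prime p not dividing disc(f) the degrees of the irreducible factors of f mod p form the cycle type of an element of G. Factoring f modulo the 19 such primes p <= 73 (skipping 5, 29, which divide the discriminant), each new pattern first appears at: mod 2: f = (x^2 + x + 1)(x^4 + x + 1), pattern 4+2; mod 11: f = (x^3 + x^2 + 3x + 9)(x^3 + 8x^2 + 5x + 6), pattern 3+3; mod 19: f = (x + 5)(x + 6)(x^2 + 3x + 8)(x^2 + 11x + 17), pattern 2+2+1+1; mod 61: f = (x + 17)(x + 24)(x + 31)(x^3 + 37x^2 + 59x + 11), pattern 3+1+1+1. No other pattern occurs in this range, so the set of observed cycle types is {4+2, 3+3, 2+2+1+1, 3+1+1+1}. The candidates containing elements of all these cycle types are (C_3 x C_3) : C_4 (6T10) of order 36, A_6 (6T15) of order 360; the others are excluded. The observed types are precisely the cycle types that occur in (C_3 x C_3) : C_4 (6T10) (apart from the identity). Each of the other remaining candidates has further cycle types, and by the Chebotarev density theorem the matching factorization patterns would occur for a proportion of primes equal to their share of the group: A_6 (6T15) additionally contains elements of type 5+1 (144 of its 360 elements, about 40% of primes). None of the 19 primes tested shows any such pattern (for each of these groups the chance of that is below 10^-4), which rules them out. Hence G = (C_3 x C_3) : C_4 (6T10), of order 36.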